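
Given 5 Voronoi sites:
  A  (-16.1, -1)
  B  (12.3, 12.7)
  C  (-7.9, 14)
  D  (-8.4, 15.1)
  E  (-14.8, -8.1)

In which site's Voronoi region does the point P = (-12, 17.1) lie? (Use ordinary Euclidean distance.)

Squared Euclidean distances:
|PA|² = (-12−(-16.1))² + (17.1−(-1))² = 16.81 + 327.61 = 344.42
|PB|² = (-12−12.3)² + (17.1−12.7)² = 590.49 + 19.36 = 609.85
|PC|² = (-12−(-7.9))² + (17.1−14)² = 16.81 + 9.61 = 26.42
|PD|² = (-12−(-8.4))² + (17.1−15.1)² = 12.96 + 4 = 16.96
|PE|² = (-12−(-14.8))² + (17.1−(-8.1))² = 7.84 + 635.04 = 642.88
D is nearest.

D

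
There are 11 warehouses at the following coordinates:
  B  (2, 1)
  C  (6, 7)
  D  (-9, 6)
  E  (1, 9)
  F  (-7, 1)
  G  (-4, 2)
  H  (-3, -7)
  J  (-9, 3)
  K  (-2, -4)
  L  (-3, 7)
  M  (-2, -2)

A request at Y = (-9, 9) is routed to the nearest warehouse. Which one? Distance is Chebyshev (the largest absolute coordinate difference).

D

d(Y,B) = max(11, 8) = 11
d(Y,C) = max(15, 2) = 15
d(Y,D) = max(0, 3) = 3
d(Y,E) = max(10, 0) = 10
d(Y,F) = max(2, 8) = 8
d(Y,G) = max(5, 7) = 7
d(Y,H) = max(6, 16) = 16
d(Y,J) = max(0, 6) = 6
d(Y,K) = max(7, 13) = 13
d(Y,L) = max(6, 2) = 6
d(Y,M) = max(7, 11) = 11
D is nearest.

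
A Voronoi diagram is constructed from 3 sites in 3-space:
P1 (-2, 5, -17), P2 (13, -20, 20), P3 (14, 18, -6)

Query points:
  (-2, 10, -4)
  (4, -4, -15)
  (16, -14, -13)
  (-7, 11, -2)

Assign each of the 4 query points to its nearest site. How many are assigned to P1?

4

(-2, 10, -4) — d² to each: P1:194, P2:1701, P3:324 → nearest is P1
(4, -4, -15) — d² to each: P1:121, P2:1562, P3:665 → nearest is P1
(16, -14, -13) — d² to each: P1:701, P2:1134, P3:1077 → nearest is P1
(-7, 11, -2) — d² to each: P1:286, P2:1845, P3:506 → nearest is P1
4 of the 4 points have P1 as nearest.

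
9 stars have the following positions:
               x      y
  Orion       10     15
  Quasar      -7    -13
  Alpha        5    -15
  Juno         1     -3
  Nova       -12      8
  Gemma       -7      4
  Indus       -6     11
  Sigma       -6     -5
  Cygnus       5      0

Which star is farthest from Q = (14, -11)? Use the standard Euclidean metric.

Nova

Compare squared distances (the ordering matches that of the actual distances):
d²(Q, Orion) = 16 + 676 = 692
d²(Q, Quasar) = 441 + 4 = 445
d²(Q, Alpha) = 81 + 16 = 97
d²(Q, Juno) = 169 + 64 = 233
d²(Q, Nova) = 676 + 361 = 1037
d²(Q, Gemma) = 441 + 225 = 666
d²(Q, Indus) = 400 + 484 = 884
d²(Q, Sigma) = 400 + 36 = 436
d²(Q, Cygnus) = 81 + 121 = 202
The largest is to Nova.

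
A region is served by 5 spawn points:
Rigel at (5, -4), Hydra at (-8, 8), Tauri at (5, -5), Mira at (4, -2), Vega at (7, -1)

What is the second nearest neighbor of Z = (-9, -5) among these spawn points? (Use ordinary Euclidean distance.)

Mira

Compare squared distances (the ordering matches that of the actual distances):
d²(Z, Rigel) = 196 + 1 = 197
d²(Z, Hydra) = 1 + 169 = 170
d²(Z, Tauri) = 196 + 0 = 196
d²(Z, Mira) = 169 + 9 = 178
d²(Z, Vega) = 256 + 16 = 272
Sorted ascending: Hydra, Mira, Tauri, … — the second-nearest is Mira.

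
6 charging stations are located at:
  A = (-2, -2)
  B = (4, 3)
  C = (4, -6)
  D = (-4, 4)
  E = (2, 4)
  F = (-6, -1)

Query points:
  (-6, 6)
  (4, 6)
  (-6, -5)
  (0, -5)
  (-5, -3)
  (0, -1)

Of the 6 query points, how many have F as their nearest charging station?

(-6, 6) — d² to each: A:80, B:109, C:244, D:8, E:68, F:49 → nearest is D
(4, 6) — d² to each: A:100, B:9, C:144, D:68, E:8, F:149 → nearest is E
(-6, -5) — d² to each: A:25, B:164, C:101, D:85, E:145, F:16 → nearest is F
(0, -5) — d² to each: A:13, B:80, C:17, D:97, E:85, F:52 → nearest is A
(-5, -3) — d² to each: A:10, B:117, C:90, D:50, E:98, F:5 → nearest is F
(0, -1) — d² to each: A:5, B:32, C:41, D:41, E:29, F:36 → nearest is A
2 of the 6 points have F as nearest.

2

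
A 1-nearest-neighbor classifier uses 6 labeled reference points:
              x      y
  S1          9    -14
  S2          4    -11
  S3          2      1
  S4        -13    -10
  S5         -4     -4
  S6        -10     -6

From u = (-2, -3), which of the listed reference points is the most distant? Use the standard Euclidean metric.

Squared Euclidean distances:
|uS1|² = (-2−9)² + (-3−(-14))² = 121 + 121 = 242
|uS2|² = (-2−4)² + (-3−(-11))² = 36 + 64 = 100
|uS3|² = (-2−2)² + (-3−1)² = 16 + 16 = 32
|uS4|² = (-2−(-13))² + (-3−(-10))² = 121 + 49 = 170
|uS5|² = (-2−(-4))² + (-3−(-4))² = 4 + 1 = 5
|uS6|² = (-2−(-10))² + (-3−(-6))² = 64 + 9 = 73
The largest is to S1.

S1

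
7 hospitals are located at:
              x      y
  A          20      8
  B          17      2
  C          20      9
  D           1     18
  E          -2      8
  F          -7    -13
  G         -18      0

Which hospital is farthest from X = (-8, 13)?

A

Compare squared distances (the ordering matches that of the actual distances):
|XA|² = (-8−20)² + (13−8)² = 784 + 25 = 809
|XB|² = (-8−17)² + (13−2)² = 625 + 121 = 746
|XC|² = (-8−20)² + (13−9)² = 784 + 16 = 800
|XD|² = (-8−1)² + (13−18)² = 81 + 25 = 106
|XE|² = (-8−(-2))² + (13−8)² = 36 + 25 = 61
|XF|² = (-8−(-7))² + (13−(-13))² = 1 + 676 = 677
|XG|² = (-8−(-18))² + (13−0)² = 100 + 169 = 269
The largest is to A.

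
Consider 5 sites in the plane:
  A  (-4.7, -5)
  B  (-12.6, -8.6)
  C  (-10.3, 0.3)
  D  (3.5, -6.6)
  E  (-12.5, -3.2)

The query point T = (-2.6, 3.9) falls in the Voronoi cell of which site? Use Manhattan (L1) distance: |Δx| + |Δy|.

d(T,A) = |-2.6−(-4.7)| + |3.9−(-5)| = 2.1 + 8.9 = 11
d(T,B) = |-2.6−(-12.6)| + |3.9−(-8.6)| = 10 + 12.5 = 22.5
d(T,C) = |-2.6−(-10.3)| + |3.9−0.3| = 7.7 + 3.6 = 11.3
d(T,D) = |-2.6−3.5| + |3.9−(-6.6)| = 6.1 + 10.5 = 16.6
d(T,E) = |-2.6−(-12.5)| + |3.9−(-3.2)| = 9.9 + 7.1 = 17
A is nearest.

A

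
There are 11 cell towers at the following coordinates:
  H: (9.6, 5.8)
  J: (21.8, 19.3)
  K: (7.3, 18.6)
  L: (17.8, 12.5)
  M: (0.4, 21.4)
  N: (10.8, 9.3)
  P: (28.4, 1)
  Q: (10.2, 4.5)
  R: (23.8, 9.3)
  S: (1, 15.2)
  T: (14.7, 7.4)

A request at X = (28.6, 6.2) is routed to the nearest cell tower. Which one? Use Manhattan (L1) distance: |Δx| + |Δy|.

d(X,H) = |28.6−9.6| + |6.2−5.8| = 19 + 0.4 = 19.4
d(X,J) = |28.6−21.8| + |6.2−19.3| = 6.8 + 13.1 = 19.9
d(X,K) = |28.6−7.3| + |6.2−18.6| = 21.3 + 12.4 = 33.7
d(X,L) = |28.6−17.8| + |6.2−12.5| = 10.8 + 6.3 = 17.1
d(X,M) = |28.6−0.4| + |6.2−21.4| = 28.2 + 15.2 = 43.4
d(X,N) = |28.6−10.8| + |6.2−9.3| = 17.8 + 3.1 = 20.9
d(X,P) = |28.6−28.4| + |6.2−1| = 0.2 + 5.2 = 5.4
d(X,Q) = |28.6−10.2| + |6.2−4.5| = 18.4 + 1.7 = 20.1
d(X,R) = |28.6−23.8| + |6.2−9.3| = 4.8 + 3.1 = 7.9
d(X,S) = |28.6−1| + |6.2−15.2| = 27.6 + 9 = 36.6
d(X,T) = |28.6−14.7| + |6.2−7.4| = 13.9 + 1.2 = 15.1
The smallest is to P, so X lies in the Voronoi region of P.

P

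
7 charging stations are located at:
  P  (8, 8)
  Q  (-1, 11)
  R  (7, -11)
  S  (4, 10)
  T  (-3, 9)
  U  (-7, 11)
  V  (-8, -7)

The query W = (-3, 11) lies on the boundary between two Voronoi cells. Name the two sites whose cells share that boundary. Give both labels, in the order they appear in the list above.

Q and T

Squared distances from W to each site:
|WP|² = (-3−8)² + (11−8)² = 121 + 9 = 130
|WQ|² = (-3−(-1))² + (11−11)² = 4 + 0 = 4
|WR|² = (-3−7)² + (11−(-11))² = 100 + 484 = 584
|WS|² = (-3−4)² + (11−10)² = 49 + 1 = 50
|WT|² = (-3−(-3))² + (11−9)² = 0 + 4 = 4
|WU|² = (-3−(-7))² + (11−11)² = 16 + 0 = 16
|WV|² = (-3−(-8))² + (11−(-7))² = 25 + 324 = 349
W is equidistant from Q and T (both at squared distance 4), and every other site is strictly farther — so W lies on the Q–T Voronoi edge.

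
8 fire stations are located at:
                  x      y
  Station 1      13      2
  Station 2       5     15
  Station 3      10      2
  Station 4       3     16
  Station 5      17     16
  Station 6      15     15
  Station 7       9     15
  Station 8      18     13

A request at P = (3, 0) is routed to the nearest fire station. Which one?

Squared Euclidean distances:
d²(P, Station 1) = (3−13)² + (0−2)² = 100 + 4 = 104
d²(P, Station 2) = (3−5)² + (0−15)² = 4 + 225 = 229
d²(P, Station 3) = (3−10)² + (0−2)² = 49 + 4 = 53
d²(P, Station 4) = (3−3)² + (0−16)² = 0 + 256 = 256
d²(P, Station 5) = (3−17)² + (0−16)² = 196 + 256 = 452
d²(P, Station 6) = (3−15)² + (0−15)² = 144 + 225 = 369
d²(P, Station 7) = (3−9)² + (0−15)² = 36 + 225 = 261
d²(P, Station 8) = (3−18)² + (0−13)² = 225 + 169 = 394
Minimum is at Station 3.

Station 3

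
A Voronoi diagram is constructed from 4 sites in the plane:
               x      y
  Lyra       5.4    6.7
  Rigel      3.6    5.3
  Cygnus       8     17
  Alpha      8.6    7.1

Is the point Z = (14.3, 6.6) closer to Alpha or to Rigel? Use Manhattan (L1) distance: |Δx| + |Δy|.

d(Z, Alpha) = |14.3−8.6| + |6.6−7.1| = 5.7 + 0.5 = 6.2
d(Z, Rigel) = |14.3−3.6| + |6.6−5.3| = 10.7 + 1.3 = 12
6.2 < 12, so Alpha is closer.

Alpha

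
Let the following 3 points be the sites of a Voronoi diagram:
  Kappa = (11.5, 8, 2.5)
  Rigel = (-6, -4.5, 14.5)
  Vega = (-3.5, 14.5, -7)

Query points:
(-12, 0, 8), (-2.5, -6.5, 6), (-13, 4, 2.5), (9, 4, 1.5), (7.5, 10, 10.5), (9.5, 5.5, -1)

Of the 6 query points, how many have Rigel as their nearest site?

3

(-12, 0, 8) — d² to each: Kappa:646.5, Rigel:98.5, Vega:507.5 → nearest is Rigel
(-2.5, -6.5, 6) — d² to each: Kappa:418.5, Rigel:88.5, Vega:611 → nearest is Rigel
(-13, 4, 2.5) — d² to each: Kappa:616.25, Rigel:265.25, Vega:290.75 → nearest is Rigel
(9, 4, 1.5) — d² to each: Kappa:23.25, Rigel:466.25, Vega:338.75 → nearest is Kappa
(7.5, 10, 10.5) — d² to each: Kappa:84, Rigel:408.5, Vega:447.5 → nearest is Kappa
(9.5, 5.5, -1) — d² to each: Kappa:22.5, Rigel:580.5, Vega:286 → nearest is Kappa
3 of the 6 points have Rigel as nearest.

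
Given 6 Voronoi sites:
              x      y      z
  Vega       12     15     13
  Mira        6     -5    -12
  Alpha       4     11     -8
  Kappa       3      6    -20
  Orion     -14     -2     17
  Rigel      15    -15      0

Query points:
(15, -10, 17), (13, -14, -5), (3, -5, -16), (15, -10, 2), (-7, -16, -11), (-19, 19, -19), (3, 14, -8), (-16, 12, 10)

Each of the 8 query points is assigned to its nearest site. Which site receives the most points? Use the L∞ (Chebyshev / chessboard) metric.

Rigel

(15, -10, 17) — d to each: Vega:25, Mira:29, Alpha:25, Kappa:37, Orion:29, Rigel:17 → nearest is Rigel
(13, -14, -5) — d to each: Vega:29, Mira:9, Alpha:25, Kappa:20, Orion:27, Rigel:5 → nearest is Rigel
(3, -5, -16) — d to each: Vega:29, Mira:4, Alpha:16, Kappa:11, Orion:33, Rigel:16 → nearest is Mira
(15, -10, 2) — d to each: Vega:25, Mira:14, Alpha:21, Kappa:22, Orion:29, Rigel:5 → nearest is Rigel
(-7, -16, -11) — d to each: Vega:31, Mira:13, Alpha:27, Kappa:22, Orion:28, Rigel:22 → nearest is Mira
(-19, 19, -19) — d to each: Vega:32, Mira:25, Alpha:23, Kappa:22, Orion:36, Rigel:34 → nearest is Kappa
(3, 14, -8) — d to each: Vega:21, Mira:19, Alpha:3, Kappa:12, Orion:25, Rigel:29 → nearest is Alpha
(-16, 12, 10) — d to each: Vega:28, Mira:22, Alpha:20, Kappa:30, Orion:14, Rigel:31 → nearest is Orion
Tally — Mira:2, Alpha:1, Kappa:1, Orion:1, Rigel:3. Rigel captures the most (3).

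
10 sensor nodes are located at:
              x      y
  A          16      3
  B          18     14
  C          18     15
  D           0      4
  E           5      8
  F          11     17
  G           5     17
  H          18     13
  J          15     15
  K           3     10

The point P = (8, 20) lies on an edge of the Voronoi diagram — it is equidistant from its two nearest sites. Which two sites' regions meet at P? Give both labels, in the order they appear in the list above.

F and G

Squared distances from P to each site:
|PA|² = (8−16)² + (20−3)² = 64 + 289 = 353
|PB|² = (8−18)² + (20−14)² = 100 + 36 = 136
|PC|² = (8−18)² + (20−15)² = 100 + 25 = 125
|PD|² = (8−0)² + (20−4)² = 64 + 256 = 320
|PE|² = (8−5)² + (20−8)² = 9 + 144 = 153
|PF|² = (8−11)² + (20−17)² = 9 + 9 = 18
|PG|² = (8−5)² + (20−17)² = 9 + 9 = 18
|PH|² = (8−18)² + (20−13)² = 100 + 49 = 149
|PJ|² = (8−15)² + (20−15)² = 49 + 25 = 74
|PK|² = (8−3)² + (20−10)² = 25 + 100 = 125
P is equidistant from F and G (both at squared distance 18), and every other site is strictly farther — so P lies on the F–G Voronoi edge.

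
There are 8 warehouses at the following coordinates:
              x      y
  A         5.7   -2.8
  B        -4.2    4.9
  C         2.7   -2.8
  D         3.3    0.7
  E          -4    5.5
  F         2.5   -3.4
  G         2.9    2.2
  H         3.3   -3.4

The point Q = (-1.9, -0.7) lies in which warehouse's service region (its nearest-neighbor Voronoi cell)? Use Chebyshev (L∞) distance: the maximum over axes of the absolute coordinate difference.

F

d(Q,A) = max(7.6, 2.1) = 7.6
d(Q,B) = max(2.3, 5.6) = 5.6
d(Q,C) = max(4.6, 2.1) = 4.6
d(Q,D) = max(5.2, 1.4) = 5.2
d(Q,E) = max(2.1, 6.2) = 6.2
d(Q,F) = max(4.4, 2.7) = 4.4
d(Q,G) = max(4.8, 2.9) = 4.8
d(Q,H) = max(5.2, 2.7) = 5.2
Minimum is at F.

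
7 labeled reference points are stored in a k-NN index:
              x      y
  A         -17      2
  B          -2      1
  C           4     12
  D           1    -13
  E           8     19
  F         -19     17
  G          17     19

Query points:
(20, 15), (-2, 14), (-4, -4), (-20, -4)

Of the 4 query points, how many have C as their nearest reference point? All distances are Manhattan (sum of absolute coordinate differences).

1

(20, 15) — d to each: A:50, B:36, C:19, D:47, E:16, F:41, G:7 → nearest is G
(-2, 14) — d to each: A:27, B:13, C:8, D:30, E:15, F:20, G:24 → nearest is C
(-4, -4) — d to each: A:19, B:7, C:24, D:14, E:35, F:36, G:44 → nearest is B
(-20, -4) — d to each: A:9, B:23, C:40, D:30, E:51, F:22, G:60 → nearest is A
1 of the 4 points has C as nearest.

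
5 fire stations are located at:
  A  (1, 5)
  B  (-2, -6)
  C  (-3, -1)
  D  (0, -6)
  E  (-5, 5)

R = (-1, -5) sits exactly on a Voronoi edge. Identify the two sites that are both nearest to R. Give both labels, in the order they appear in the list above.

B and D

Squared distances from R to each site:
|RA|² = 4 + 100 = 104
|RB|² = 1 + 1 = 2
|RC|² = 4 + 16 = 20
|RD|² = 1 + 1 = 2
|RE|² = 16 + 100 = 116
R is equidistant from B and D (both at squared distance 2), and every other site is strictly farther — so R lies on the B–D Voronoi edge.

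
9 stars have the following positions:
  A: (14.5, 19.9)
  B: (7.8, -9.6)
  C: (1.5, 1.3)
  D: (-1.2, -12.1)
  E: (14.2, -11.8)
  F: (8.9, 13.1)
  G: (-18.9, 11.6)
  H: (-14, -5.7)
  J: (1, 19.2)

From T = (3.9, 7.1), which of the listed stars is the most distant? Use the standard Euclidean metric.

Squared Euclidean distances:
|TA|² = (3.9−14.5)² + (7.1−19.9)² = 112.36 + 163.84 = 276.2
|TB|² = (3.9−7.8)² + (7.1−(-9.6))² = 15.21 + 278.89 = 294.1
|TC|² = (3.9−1.5)² + (7.1−1.3)² = 5.76 + 33.64 = 39.4
|TD|² = (3.9−(-1.2))² + (7.1−(-12.1))² = 26.01 + 368.64 = 394.65
|TE|² = (3.9−14.2)² + (7.1−(-11.8))² = 106.09 + 357.21 = 463.3
|TF|² = (3.9−8.9)² + (7.1−13.1)² = 25 + 36 = 61
|TG|² = (3.9−(-18.9))² + (7.1−11.6)² = 519.84 + 20.25 = 540.09
|TH|² = (3.9−(-14))² + (7.1−(-5.7))² = 320.41 + 163.84 = 484.25
|TJ|² = (3.9−1)² + (7.1−19.2)² = 8.41 + 146.41 = 154.82
The largest is to G.

G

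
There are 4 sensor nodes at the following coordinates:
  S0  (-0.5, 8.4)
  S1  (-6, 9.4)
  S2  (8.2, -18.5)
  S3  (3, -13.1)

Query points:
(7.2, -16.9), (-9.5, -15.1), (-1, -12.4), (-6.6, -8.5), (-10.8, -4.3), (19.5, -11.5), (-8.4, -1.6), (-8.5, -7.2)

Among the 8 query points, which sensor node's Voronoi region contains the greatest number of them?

S3

(7.2, -16.9) — d² to each: S0:699.38, S1:865.93, S2:3.56, S3:32.08 → nearest is S2
(-9.5, -15.1) — d² to each: S0:633.25, S1:612.5, S2:324.85, S3:160.25 → nearest is S3
(-1, -12.4) — d² to each: S0:432.89, S1:500.24, S2:121.85, S3:16.49 → nearest is S3
(-6.6, -8.5) — d² to each: S0:322.82, S1:320.77, S2:319.04, S3:113.32 → nearest is S3
(-10.8, -4.3) — d² to each: S0:267.38, S1:210.73, S2:562.64, S3:267.88 → nearest is S1
(19.5, -11.5) — d² to each: S0:796.01, S1:1087.06, S2:176.69, S3:274.81 → nearest is S2
(-8.4, -1.6) — d² to each: S0:162.41, S1:126.76, S2:561.17, S3:262.21 → nearest is S1
(-8.5, -7.2) — d² to each: S0:307.36, S1:281.81, S2:406.58, S3:167.06 → nearest is S3
Tally — S1:2, S2:2, S3:4. S3 captures the most (4).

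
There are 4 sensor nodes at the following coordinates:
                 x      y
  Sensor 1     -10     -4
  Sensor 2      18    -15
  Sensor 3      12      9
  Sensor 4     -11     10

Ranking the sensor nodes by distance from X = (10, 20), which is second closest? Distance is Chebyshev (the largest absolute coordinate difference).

Sensor 4

d(X, Sensor 1) = max(20, 24) = 24
d(X, Sensor 2) = max(8, 35) = 35
d(X, Sensor 3) = max(2, 11) = 11
d(X, Sensor 4) = max(21, 10) = 21
Sorted ascending: Sensor 3, Sensor 4, Sensor 1, … — the second-nearest is Sensor 4.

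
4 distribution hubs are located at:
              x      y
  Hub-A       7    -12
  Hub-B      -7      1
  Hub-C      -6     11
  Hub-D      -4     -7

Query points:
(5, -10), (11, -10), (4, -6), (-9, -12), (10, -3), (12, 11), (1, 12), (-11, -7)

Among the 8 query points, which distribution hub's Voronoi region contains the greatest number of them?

(5, -10) — d² to each: Hub-A:8, Hub-B:265, Hub-C:562, Hub-D:90 → nearest is Hub-A
(11, -10) — d² to each: Hub-A:20, Hub-B:445, Hub-C:730, Hub-D:234 → nearest is Hub-A
(4, -6) — d² to each: Hub-A:45, Hub-B:170, Hub-C:389, Hub-D:65 → nearest is Hub-A
(-9, -12) — d² to each: Hub-A:256, Hub-B:173, Hub-C:538, Hub-D:50 → nearest is Hub-D
(10, -3) — d² to each: Hub-A:90, Hub-B:305, Hub-C:452, Hub-D:212 → nearest is Hub-A
(12, 11) — d² to each: Hub-A:554, Hub-B:461, Hub-C:324, Hub-D:580 → nearest is Hub-C
(1, 12) — d² to each: Hub-A:612, Hub-B:185, Hub-C:50, Hub-D:386 → nearest is Hub-C
(-11, -7) — d² to each: Hub-A:349, Hub-B:80, Hub-C:349, Hub-D:49 → nearest is Hub-D
Tally — Hub-A:4, Hub-C:2, Hub-D:2. Hub-A captures the most (4).

Hub-A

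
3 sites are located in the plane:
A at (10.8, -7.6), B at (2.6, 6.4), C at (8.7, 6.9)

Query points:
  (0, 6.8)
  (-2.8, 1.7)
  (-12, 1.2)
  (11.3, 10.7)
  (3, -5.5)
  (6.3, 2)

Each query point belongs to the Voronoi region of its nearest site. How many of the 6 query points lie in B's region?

(0, 6.8) — d² to each: A:324, B:6.92, C:75.7 → nearest is B
(-2.8, 1.7) — d² to each: A:271.45, B:51.25, C:159.29 → nearest is B
(-12, 1.2) — d² to each: A:597.28, B:240.2, C:460.98 → nearest is B
(11.3, 10.7) — d² to each: A:335.14, B:94.18, C:21.2 → nearest is C
(3, -5.5) — d² to each: A:65.25, B:141.77, C:186.25 → nearest is A
(6.3, 2) — d² to each: A:112.41, B:33.05, C:29.77 → nearest is C
3 of the 6 points have B as nearest.

3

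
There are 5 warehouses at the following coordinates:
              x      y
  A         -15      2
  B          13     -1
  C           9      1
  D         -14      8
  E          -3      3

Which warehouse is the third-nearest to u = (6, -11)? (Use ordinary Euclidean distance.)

E

Squared Euclidean distances:
|uA|² = (6−(-15))² + (-11−2)² = 441 + 169 = 610
|uB|² = (6−13)² + (-11−(-1))² = 49 + 100 = 149
|uC|² = (6−9)² + (-11−1)² = 9 + 144 = 153
|uD|² = (6−(-14))² + (-11−8)² = 400 + 361 = 761
|uE|² = (6−(-3))² + (-11−3)² = 81 + 196 = 277
Sorted ascending: B, C, E, A, … — the third-nearest is E.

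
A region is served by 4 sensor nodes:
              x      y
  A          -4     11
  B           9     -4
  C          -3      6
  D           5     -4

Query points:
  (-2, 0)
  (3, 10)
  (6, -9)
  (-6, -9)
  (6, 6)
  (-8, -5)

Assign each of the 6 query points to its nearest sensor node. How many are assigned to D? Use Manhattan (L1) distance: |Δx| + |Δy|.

(-2, 0) — d to each: A:13, B:15, C:7, D:11 → nearest is C
(3, 10) — d to each: A:8, B:20, C:10, D:16 → nearest is A
(6, -9) — d to each: A:30, B:8, C:24, D:6 → nearest is D
(-6, -9) — d to each: A:22, B:20, C:18, D:16 → nearest is D
(6, 6) — d to each: A:15, B:13, C:9, D:11 → nearest is C
(-8, -5) — d to each: A:20, B:18, C:16, D:14 → nearest is D
3 of the 6 points have D as nearest.

3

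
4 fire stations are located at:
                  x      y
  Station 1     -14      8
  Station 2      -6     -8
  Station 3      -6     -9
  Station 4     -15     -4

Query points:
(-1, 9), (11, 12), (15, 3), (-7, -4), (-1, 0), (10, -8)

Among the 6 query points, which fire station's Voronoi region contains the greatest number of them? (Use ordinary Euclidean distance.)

(-1, 9) — d² to each: Station 1:170, Station 2:314, Station 3:349, Station 4:365 → nearest is Station 1
(11, 12) — d² to each: Station 1:641, Station 2:689, Station 3:730, Station 4:932 → nearest is Station 1
(15, 3) — d² to each: Station 1:866, Station 2:562, Station 3:585, Station 4:949 → nearest is Station 2
(-7, -4) — d² to each: Station 1:193, Station 2:17, Station 3:26, Station 4:64 → nearest is Station 2
(-1, 0) — d² to each: Station 1:233, Station 2:89, Station 3:106, Station 4:212 → nearest is Station 2
(10, -8) — d² to each: Station 1:832, Station 2:256, Station 3:257, Station 4:641 → nearest is Station 2
Tally — Station 1:2, Station 2:4. Station 2 captures the most (4).

Station 2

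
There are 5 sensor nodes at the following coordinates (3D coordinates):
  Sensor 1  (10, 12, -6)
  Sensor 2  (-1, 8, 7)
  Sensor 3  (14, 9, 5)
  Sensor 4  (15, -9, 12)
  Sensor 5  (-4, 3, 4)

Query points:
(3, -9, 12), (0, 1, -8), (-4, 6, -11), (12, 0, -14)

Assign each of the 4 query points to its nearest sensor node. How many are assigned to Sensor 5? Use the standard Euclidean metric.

2

(3, -9, 12) — d² to each: Sensor 1:814, Sensor 2:330, Sensor 3:494, Sensor 4:144, Sensor 5:257 → nearest is Sensor 4
(0, 1, -8) — d² to each: Sensor 1:225, Sensor 2:275, Sensor 3:429, Sensor 4:725, Sensor 5:164 → nearest is Sensor 5
(-4, 6, -11) — d² to each: Sensor 1:257, Sensor 2:337, Sensor 3:589, Sensor 4:1115, Sensor 5:234 → nearest is Sensor 5
(12, 0, -14) — d² to each: Sensor 1:212, Sensor 2:674, Sensor 3:446, Sensor 4:766, Sensor 5:589 → nearest is Sensor 1
2 of the 4 points have Sensor 5 as nearest.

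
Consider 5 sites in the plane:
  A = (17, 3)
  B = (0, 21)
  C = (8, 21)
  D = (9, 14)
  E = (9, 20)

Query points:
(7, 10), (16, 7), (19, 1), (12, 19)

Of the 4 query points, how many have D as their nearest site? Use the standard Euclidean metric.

(7, 10) — d² to each: A:149, B:170, C:122, D:20, E:104 → nearest is D
(16, 7) — d² to each: A:17, B:452, C:260, D:98, E:218 → nearest is A
(19, 1) — d² to each: A:8, B:761, C:521, D:269, E:461 → nearest is A
(12, 19) — d² to each: A:281, B:148, C:20, D:34, E:10 → nearest is E
1 of the 4 points has D as nearest.

1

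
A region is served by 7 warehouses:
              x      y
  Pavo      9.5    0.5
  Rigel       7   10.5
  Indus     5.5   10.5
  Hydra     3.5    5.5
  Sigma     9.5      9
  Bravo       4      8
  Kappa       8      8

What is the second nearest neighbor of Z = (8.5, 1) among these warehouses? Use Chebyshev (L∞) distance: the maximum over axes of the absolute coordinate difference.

Hydra

d(Z, Pavo) = max(1, 0.5) = 1
d(Z, Rigel) = max(1.5, 9.5) = 9.5
d(Z, Indus) = max(3, 9.5) = 9.5
d(Z, Hydra) = max(5, 4.5) = 5
d(Z, Sigma) = max(1, 8) = 8
d(Z, Bravo) = max(4.5, 7) = 7
d(Z, Kappa) = max(0.5, 7) = 7
Sorted ascending: Pavo, Hydra, Bravo, … — the second-nearest is Hydra.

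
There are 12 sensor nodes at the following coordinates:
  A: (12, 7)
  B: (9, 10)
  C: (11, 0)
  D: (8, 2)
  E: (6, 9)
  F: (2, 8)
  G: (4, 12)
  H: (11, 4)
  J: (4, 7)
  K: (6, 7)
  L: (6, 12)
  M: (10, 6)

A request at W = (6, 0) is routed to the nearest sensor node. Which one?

Since √ is increasing, it suffices to compare squared distances:
|WA|² = (6−12)² + (0−7)² = 36 + 49 = 85
|WB|² = (6−9)² + (0−10)² = 9 + 100 = 109
|WC|² = (6−11)² + (0−0)² = 25 + 0 = 25
|WD|² = (6−8)² + (0−2)² = 4 + 4 = 8
|WE|² = (6−6)² + (0−9)² = 0 + 81 = 81
|WF|² = (6−2)² + (0−8)² = 16 + 64 = 80
|WG|² = (6−4)² + (0−12)² = 4 + 144 = 148
|WH|² = (6−11)² + (0−4)² = 25 + 16 = 41
|WJ|² = (6−4)² + (0−7)² = 4 + 49 = 53
|WK|² = (6−6)² + (0−7)² = 0 + 49 = 49
|WL|² = (6−6)² + (0−12)² = 0 + 144 = 144
|WM|² = (6−10)² + (0−6)² = 16 + 36 = 52
D is nearest.

D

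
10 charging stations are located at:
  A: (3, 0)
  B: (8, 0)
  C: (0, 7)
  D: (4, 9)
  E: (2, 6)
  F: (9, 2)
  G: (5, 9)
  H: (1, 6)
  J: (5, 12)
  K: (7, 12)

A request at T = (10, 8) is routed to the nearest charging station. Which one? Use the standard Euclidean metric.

K

Squared Euclidean distances:
|TA|² = (10−3)² + (8−0)² = 49 + 64 = 113
|TB|² = (10−8)² + (8−0)² = 4 + 64 = 68
|TC|² = (10−0)² + (8−7)² = 100 + 1 = 101
|TD|² = (10−4)² + (8−9)² = 36 + 1 = 37
|TE|² = (10−2)² + (8−6)² = 64 + 4 = 68
|TF|² = (10−9)² + (8−2)² = 1 + 36 = 37
|TG|² = (10−5)² + (8−9)² = 25 + 1 = 26
|TH|² = (10−1)² + (8−6)² = 81 + 4 = 85
|TJ|² = (10−5)² + (8−12)² = 25 + 16 = 41
|TK|² = (10−7)² + (8−12)² = 9 + 16 = 25
The smallest is to K, so T lies in the Voronoi region of K.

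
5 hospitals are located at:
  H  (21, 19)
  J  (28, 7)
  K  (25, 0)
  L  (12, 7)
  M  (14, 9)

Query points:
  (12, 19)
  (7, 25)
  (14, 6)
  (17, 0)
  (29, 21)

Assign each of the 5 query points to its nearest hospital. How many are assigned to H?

(12, 19) — d² to each: H:81, J:400, K:530, L:144, M:104 → nearest is H
(7, 25) — d² to each: H:232, J:765, K:949, L:349, M:305 → nearest is H
(14, 6) — d² to each: H:218, J:197, K:157, L:5, M:9 → nearest is L
(17, 0) — d² to each: H:377, J:170, K:64, L:74, M:90 → nearest is K
(29, 21) — d² to each: H:68, J:197, K:457, L:485, M:369 → nearest is H
3 of the 5 points have H as nearest.

3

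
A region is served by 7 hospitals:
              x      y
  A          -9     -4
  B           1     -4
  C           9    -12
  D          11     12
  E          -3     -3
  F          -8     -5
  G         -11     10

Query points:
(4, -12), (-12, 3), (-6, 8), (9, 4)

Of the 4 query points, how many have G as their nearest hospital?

(4, -12) — d² to each: A:233, B:73, C:25, D:625, E:130, F:193, G:709 → nearest is C
(-12, 3) — d² to each: A:58, B:218, C:666, D:610, E:117, F:80, G:50 → nearest is G
(-6, 8) — d² to each: A:153, B:193, C:625, D:305, E:130, F:173, G:29 → nearest is G
(9, 4) — d² to each: A:388, B:128, C:256, D:68, E:193, F:370, G:436 → nearest is D
2 of the 4 points have G as nearest.

2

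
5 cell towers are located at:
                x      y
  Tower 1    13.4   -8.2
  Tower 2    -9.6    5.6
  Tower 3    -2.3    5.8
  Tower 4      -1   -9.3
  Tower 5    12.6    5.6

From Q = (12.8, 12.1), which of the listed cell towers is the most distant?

Since √ is increasing, it suffices to compare squared distances:
d²(Q, Tower 1) = (12.8−13.4)² + (12.1−(-8.2))² = 0.36 + 412.09 = 412.45
d²(Q, Tower 2) = (12.8−(-9.6))² + (12.1−5.6)² = 501.76 + 42.25 = 544.01
d²(Q, Tower 3) = (12.8−(-2.3))² + (12.1−5.8)² = 228.01 + 39.69 = 267.7
d²(Q, Tower 4) = (12.8−(-1))² + (12.1−(-9.3))² = 190.44 + 457.96 = 648.4
d²(Q, Tower 5) = (12.8−12.6)² + (12.1−5.6)² = 0.04 + 42.25 = 42.29
The largest is to Tower 4.

Tower 4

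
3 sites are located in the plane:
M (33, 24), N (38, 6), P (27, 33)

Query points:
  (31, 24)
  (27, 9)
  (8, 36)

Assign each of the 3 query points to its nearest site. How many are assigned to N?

1

(31, 24) — d² to each: M:4, N:373, P:97 → nearest is M
(27, 9) — d² to each: M:261, N:130, P:576 → nearest is N
(8, 36) — d² to each: M:769, N:1800, P:370 → nearest is P
1 of the 3 points has N as nearest.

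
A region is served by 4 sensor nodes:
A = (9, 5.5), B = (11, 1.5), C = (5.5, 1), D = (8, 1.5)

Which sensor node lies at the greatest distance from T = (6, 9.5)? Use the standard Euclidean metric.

Squared Euclidean distances:
|TA|² = 9 + 16 = 25
|TB|² = 25 + 64 = 89
|TC|² = 0.25 + 72.25 = 72.5
|TD|² = 4 + 64 = 68
The largest is to B.

B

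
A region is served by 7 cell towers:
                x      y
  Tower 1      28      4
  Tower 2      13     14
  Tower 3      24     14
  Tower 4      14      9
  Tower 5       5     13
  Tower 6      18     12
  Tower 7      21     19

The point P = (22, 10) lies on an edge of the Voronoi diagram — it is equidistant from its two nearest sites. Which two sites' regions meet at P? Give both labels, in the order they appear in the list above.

Squared distances from P to each site:
d²(P, Tower 1) = (22−28)² + (10−4)² = 36 + 36 = 72
d²(P, Tower 2) = (22−13)² + (10−14)² = 81 + 16 = 97
d²(P, Tower 3) = (22−24)² + (10−14)² = 4 + 16 = 20
d²(P, Tower 4) = (22−14)² + (10−9)² = 64 + 1 = 65
d²(P, Tower 5) = (22−5)² + (10−13)² = 289 + 9 = 298
d²(P, Tower 6) = (22−18)² + (10−12)² = 16 + 4 = 20
d²(P, Tower 7) = (22−21)² + (10−19)² = 1 + 81 = 82
P is equidistant from Tower 3 and Tower 6 (both at squared distance 20), and every other site is strictly farther — so P lies on the Tower 3–Tower 6 Voronoi edge.

Tower 3 and Tower 6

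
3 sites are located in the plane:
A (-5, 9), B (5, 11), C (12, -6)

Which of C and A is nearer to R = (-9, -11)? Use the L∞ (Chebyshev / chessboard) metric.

d(R,C) = max(21, 5) = 21
d(R,A) = max(4, 20) = 20
21 > 20, so A is closer.

A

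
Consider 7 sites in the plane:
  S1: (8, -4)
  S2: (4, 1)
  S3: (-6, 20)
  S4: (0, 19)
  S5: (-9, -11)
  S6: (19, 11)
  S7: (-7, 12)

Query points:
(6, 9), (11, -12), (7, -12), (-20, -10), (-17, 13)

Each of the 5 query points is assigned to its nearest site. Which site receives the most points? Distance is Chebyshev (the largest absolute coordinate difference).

(6, 9) — d to each: S1:13, S2:8, S3:12, S4:10, S5:20, S6:13, S7:13 → nearest is S2
(11, -12) — d to each: S1:8, S2:13, S3:32, S4:31, S5:20, S6:23, S7:24 → nearest is S1
(7, -12) — d to each: S1:8, S2:13, S3:32, S4:31, S5:16, S6:23, S7:24 → nearest is S1
(-20, -10) — d to each: S1:28, S2:24, S3:30, S4:29, S5:11, S6:39, S7:22 → nearest is S5
(-17, 13) — d to each: S1:25, S2:21, S3:11, S4:17, S5:24, S6:36, S7:10 → nearest is S7
Tally — S1:2, S2:1, S5:1, S7:1. S1 captures the most (2).

S1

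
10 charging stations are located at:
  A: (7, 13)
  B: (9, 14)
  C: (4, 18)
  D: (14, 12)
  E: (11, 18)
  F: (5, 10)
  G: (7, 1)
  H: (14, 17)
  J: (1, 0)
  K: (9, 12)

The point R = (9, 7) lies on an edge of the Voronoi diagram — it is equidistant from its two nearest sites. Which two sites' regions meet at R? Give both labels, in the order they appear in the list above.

Squared distances from R to each site:
|RA|² = 4 + 36 = 40
|RB|² = 0 + 49 = 49
|RC|² = 25 + 121 = 146
|RD|² = 25 + 25 = 50
|RE|² = 4 + 121 = 125
|RF|² = 16 + 9 = 25
|RG|² = 4 + 36 = 40
|RH|² = 25 + 100 = 125
|RJ|² = 64 + 49 = 113
|RK|² = 0 + 25 = 25
R is equidistant from F and K (both at squared distance 25), and every other site is strictly farther — so R lies on the F–K Voronoi edge.

F and K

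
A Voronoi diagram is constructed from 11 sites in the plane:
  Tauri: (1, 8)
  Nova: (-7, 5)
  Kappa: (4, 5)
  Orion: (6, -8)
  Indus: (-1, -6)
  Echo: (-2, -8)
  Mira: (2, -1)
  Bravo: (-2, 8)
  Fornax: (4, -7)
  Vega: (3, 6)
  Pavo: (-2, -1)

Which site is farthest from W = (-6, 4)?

Squared Euclidean distances:
d²(W, Tauri) = 49 + 16 = 65
d²(W, Nova) = 1 + 1 = 2
d²(W, Kappa) = 100 + 1 = 101
d²(W, Orion) = 144 + 144 = 288
d²(W, Indus) = 25 + 100 = 125
d²(W, Echo) = 16 + 144 = 160
d²(W, Mira) = 64 + 25 = 89
d²(W, Bravo) = 16 + 16 = 32
d²(W, Fornax) = 100 + 121 = 221
d²(W, Vega) = 81 + 4 = 85
d²(W, Pavo) = 16 + 25 = 41
The largest is to Orion.

Orion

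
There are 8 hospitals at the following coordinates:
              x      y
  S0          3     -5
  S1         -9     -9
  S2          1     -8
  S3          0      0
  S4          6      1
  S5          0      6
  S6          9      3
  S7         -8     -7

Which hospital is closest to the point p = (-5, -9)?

S7

Squared Euclidean distances:
|pS0|² = 64 + 16 = 80
|pS1|² = 16 + 0 = 16
|pS2|² = 36 + 1 = 37
|pS3|² = 25 + 81 = 106
|pS4|² = 121 + 100 = 221
|pS5|² = 25 + 225 = 250
|pS6|² = 196 + 144 = 340
|pS7|² = 9 + 4 = 13
S7 is nearest.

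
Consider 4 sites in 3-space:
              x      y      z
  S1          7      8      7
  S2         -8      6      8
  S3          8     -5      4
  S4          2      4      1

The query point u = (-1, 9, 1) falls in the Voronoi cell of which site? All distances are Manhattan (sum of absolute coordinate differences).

d(u,S1) = |-1−7| + |9−8| + |1−7| = 8 + 1 + 6 = 15
d(u,S2) = |-1−(-8)| + |9−6| + |1−8| = 7 + 3 + 7 = 17
d(u,S3) = |-1−8| + |9−(-5)| + |1−4| = 9 + 14 + 3 = 26
d(u,S4) = |-1−2| + |9−4| + |1−1| = 3 + 5 + 0 = 8
The smallest is to S4, so u lies in the Voronoi region of S4.

S4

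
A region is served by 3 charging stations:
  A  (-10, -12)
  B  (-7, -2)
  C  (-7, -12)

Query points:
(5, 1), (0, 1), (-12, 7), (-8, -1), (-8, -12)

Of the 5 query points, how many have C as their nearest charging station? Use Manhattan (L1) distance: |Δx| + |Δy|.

1

(5, 1) — d to each: A:28, B:15, C:25 → nearest is B
(0, 1) — d to each: A:23, B:10, C:20 → nearest is B
(-12, 7) — d to each: A:21, B:14, C:24 → nearest is B
(-8, -1) — d to each: A:13, B:2, C:12 → nearest is B
(-8, -12) — d to each: A:2, B:11, C:1 → nearest is C
1 of the 5 points has C as nearest.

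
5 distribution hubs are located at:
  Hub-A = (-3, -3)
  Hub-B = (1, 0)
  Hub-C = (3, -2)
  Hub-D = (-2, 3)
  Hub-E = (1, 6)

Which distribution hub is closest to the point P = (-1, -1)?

Hub-B

Compare squared distances (the ordering matches that of the actual distances):
d²(P, Hub-A) = (-1−(-3))² + (-1−(-3))² = 4 + 4 = 8
d²(P, Hub-B) = (-1−1)² + (-1−0)² = 4 + 1 = 5
d²(P, Hub-C) = (-1−3)² + (-1−(-2))² = 16 + 1 = 17
d²(P, Hub-D) = (-1−(-2))² + (-1−3)² = 1 + 16 = 17
d²(P, Hub-E) = (-1−1)² + (-1−6)² = 4 + 49 = 53
The smallest is to Hub-B, so P lies in the Voronoi region of Hub-B.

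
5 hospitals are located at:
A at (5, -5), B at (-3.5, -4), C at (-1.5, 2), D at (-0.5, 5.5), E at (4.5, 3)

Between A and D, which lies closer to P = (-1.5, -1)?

D

Compare squared distances:
|PA|² = (-1.5−5)² + (-1−(-5))² = 42.25 + 16 = 58.25
|PD|² = (-1.5−(-0.5))² + (-1−5.5)² = 1 + 42.25 = 43.25
58.25 > 43.25, so D is closer.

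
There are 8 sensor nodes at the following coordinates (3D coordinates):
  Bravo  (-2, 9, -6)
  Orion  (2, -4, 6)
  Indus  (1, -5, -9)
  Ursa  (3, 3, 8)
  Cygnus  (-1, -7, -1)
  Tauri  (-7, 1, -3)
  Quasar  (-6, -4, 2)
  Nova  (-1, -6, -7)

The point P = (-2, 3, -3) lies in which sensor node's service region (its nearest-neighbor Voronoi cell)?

Tauri

Since √ is increasing, it suffices to compare squared distances:
d²(P, Bravo) = 0 + 36 + 9 = 45
d²(P, Orion) = 16 + 49 + 81 = 146
d²(P, Indus) = 9 + 64 + 36 = 109
d²(P, Ursa) = 25 + 0 + 121 = 146
d²(P, Cygnus) = 1 + 100 + 4 = 105
d²(P, Tauri) = 25 + 4 + 0 = 29
d²(P, Quasar) = 16 + 49 + 25 = 90
d²(P, Nova) = 1 + 81 + 16 = 98
Minimum is at Tauri.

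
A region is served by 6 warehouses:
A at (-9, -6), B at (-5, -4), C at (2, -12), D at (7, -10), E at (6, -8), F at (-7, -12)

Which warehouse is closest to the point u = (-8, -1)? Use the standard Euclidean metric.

B

Compare squared distances (the ordering matches that of the actual distances):
|uA|² = (-8−(-9))² + (-1−(-6))² = 1 + 25 = 26
|uB|² = (-8−(-5))² + (-1−(-4))² = 9 + 9 = 18
|uC|² = (-8−2)² + (-1−(-12))² = 100 + 121 = 221
|uD|² = (-8−7)² + (-1−(-10))² = 225 + 81 = 306
|uE|² = (-8−6)² + (-1−(-8))² = 196 + 49 = 245
|uF|² = (-8−(-7))² + (-1−(-12))² = 1 + 121 = 122
B is nearest.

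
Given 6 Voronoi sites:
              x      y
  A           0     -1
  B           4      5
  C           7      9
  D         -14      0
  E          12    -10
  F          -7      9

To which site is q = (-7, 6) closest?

Squared Euclidean distances:
|qA|² = (-7−0)² + (6−(-1))² = 49 + 49 = 98
|qB|² = (-7−4)² + (6−5)² = 121 + 1 = 122
|qC|² = (-7−7)² + (6−9)² = 196 + 9 = 205
|qD|² = (-7−(-14))² + (6−0)² = 49 + 36 = 85
|qE|² = (-7−12)² + (6−(-10))² = 361 + 256 = 617
|qF|² = (-7−(-7))² + (6−9)² = 0 + 9 = 9
The smallest is to F, so q lies in the Voronoi region of F.

F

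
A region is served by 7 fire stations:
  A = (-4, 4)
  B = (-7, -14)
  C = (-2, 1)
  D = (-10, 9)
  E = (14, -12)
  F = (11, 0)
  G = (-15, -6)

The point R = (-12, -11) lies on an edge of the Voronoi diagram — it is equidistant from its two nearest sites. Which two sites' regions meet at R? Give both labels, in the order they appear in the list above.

B and G

Squared distances from R to each site:
|RA|² = 64 + 225 = 289
|RB|² = 25 + 9 = 34
|RC|² = 100 + 144 = 244
|RD|² = 4 + 400 = 404
|RE|² = 676 + 1 = 677
|RF|² = 529 + 121 = 650
|RG|² = 9 + 25 = 34
R is equidistant from B and G (both at squared distance 34), and every other site is strictly farther — so R lies on the B–G Voronoi edge.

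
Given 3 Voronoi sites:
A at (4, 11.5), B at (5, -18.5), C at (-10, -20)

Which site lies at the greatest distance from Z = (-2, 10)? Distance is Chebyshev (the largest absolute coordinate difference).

C

d(Z,A) = max(6, 1.5) = 6
d(Z,B) = max(7, 28.5) = 28.5
d(Z,C) = max(8, 30) = 30
The largest is to C.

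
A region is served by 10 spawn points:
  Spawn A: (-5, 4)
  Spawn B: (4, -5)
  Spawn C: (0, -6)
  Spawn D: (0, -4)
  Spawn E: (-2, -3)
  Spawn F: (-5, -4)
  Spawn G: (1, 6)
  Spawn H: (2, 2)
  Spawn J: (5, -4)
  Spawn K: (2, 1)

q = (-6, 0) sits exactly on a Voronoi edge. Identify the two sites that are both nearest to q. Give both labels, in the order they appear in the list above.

Squared distances from q to each site:
d²(q, Spawn A) = (-6−(-5))² + (0−4)² = 1 + 16 = 17
d²(q, Spawn B) = (-6−4)² + (0−(-5))² = 100 + 25 = 125
d²(q, Spawn C) = (-6−0)² + (0−(-6))² = 36 + 36 = 72
d²(q, Spawn D) = (-6−0)² + (0−(-4))² = 36 + 16 = 52
d²(q, Spawn E) = (-6−(-2))² + (0−(-3))² = 16 + 9 = 25
d²(q, Spawn F) = (-6−(-5))² + (0−(-4))² = 1 + 16 = 17
d²(q, Spawn G) = (-6−1)² + (0−6)² = 49 + 36 = 85
d²(q, Spawn H) = (-6−2)² + (0−2)² = 64 + 4 = 68
d²(q, Spawn J) = (-6−5)² + (0−(-4))² = 121 + 16 = 137
d²(q, Spawn K) = (-6−2)² + (0−1)² = 64 + 1 = 65
q is equidistant from Spawn A and Spawn F (both at squared distance 17), and every other site is strictly farther — so q lies on the Spawn A–Spawn F Voronoi edge.

Spawn A and Spawn F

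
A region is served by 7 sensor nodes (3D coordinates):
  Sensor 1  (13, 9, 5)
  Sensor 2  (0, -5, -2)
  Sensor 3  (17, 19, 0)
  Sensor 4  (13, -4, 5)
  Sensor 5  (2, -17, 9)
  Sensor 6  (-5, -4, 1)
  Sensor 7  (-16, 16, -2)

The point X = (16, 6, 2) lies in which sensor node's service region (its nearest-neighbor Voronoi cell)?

Sensor 1

Squared Euclidean distances:
d²(X, Sensor 1) = (16−13)² + (6−9)² + (2−5)² = 9 + 9 + 9 = 27
d²(X, Sensor 2) = (16−0)² + (6−(-5))² + (2−(-2))² = 256 + 121 + 16 = 393
d²(X, Sensor 3) = (16−17)² + (6−19)² + (2−0)² = 1 + 169 + 4 = 174
d²(X, Sensor 4) = (16−13)² + (6−(-4))² + (2−5)² = 9 + 100 + 9 = 118
d²(X, Sensor 5) = (16−2)² + (6−(-17))² + (2−9)² = 196 + 529 + 49 = 774
d²(X, Sensor 6) = (16−(-5))² + (6−(-4))² + (2−1)² = 441 + 100 + 1 = 542
d²(X, Sensor 7) = (16−(-16))² + (6−16)² + (2−(-2))² = 1024 + 100 + 16 = 1140
The smallest is to Sensor 1, so X lies in the Voronoi region of Sensor 1.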